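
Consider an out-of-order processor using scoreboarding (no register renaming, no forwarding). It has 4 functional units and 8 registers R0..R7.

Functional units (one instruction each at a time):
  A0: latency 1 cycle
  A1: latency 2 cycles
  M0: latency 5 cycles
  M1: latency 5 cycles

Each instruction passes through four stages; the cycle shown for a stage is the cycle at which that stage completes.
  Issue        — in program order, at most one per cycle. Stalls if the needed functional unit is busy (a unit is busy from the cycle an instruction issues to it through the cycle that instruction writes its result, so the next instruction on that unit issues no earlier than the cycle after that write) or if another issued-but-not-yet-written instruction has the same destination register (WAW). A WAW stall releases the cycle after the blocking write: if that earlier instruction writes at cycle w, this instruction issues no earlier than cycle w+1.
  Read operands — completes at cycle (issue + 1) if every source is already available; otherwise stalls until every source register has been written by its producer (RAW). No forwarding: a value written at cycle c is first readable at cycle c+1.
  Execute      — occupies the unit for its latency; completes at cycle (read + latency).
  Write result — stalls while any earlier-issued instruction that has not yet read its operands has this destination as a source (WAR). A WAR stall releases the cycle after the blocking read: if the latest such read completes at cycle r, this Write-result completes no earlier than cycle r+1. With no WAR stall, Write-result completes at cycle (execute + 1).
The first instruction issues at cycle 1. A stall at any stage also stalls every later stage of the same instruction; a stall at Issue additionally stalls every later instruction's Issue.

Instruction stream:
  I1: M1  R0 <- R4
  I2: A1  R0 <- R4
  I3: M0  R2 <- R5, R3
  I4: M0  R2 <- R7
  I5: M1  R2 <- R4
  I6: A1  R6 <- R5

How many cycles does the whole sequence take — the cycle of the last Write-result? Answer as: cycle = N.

cycle = 33

t=1  issue I1 (M1)
t=2  I1 read-ops
t=7  I1 finished on M1
t=8  I1→R0
t=9  issue I2 (A1)
t=10  I2 read-ops · issue I3 (M0)
t=11  I3 read-ops
t=12  I2 finished on A1
t=13  I2→R0
t=16  I3 finished on M0
t=17  I3→R2
t=18  issue I4 (M0)
t=19  I4 read-ops
t=24  I4 finished on M0
t=25  I4→R2
t=26  issue I5 (M1)
t=27  I5 read-ops · issue I6 (A1)
t=28  I6 read-ops
t=30  I6 finished on A1
t=31  I6→R6
t=32  I5 finished on M1
t=33  I5→R2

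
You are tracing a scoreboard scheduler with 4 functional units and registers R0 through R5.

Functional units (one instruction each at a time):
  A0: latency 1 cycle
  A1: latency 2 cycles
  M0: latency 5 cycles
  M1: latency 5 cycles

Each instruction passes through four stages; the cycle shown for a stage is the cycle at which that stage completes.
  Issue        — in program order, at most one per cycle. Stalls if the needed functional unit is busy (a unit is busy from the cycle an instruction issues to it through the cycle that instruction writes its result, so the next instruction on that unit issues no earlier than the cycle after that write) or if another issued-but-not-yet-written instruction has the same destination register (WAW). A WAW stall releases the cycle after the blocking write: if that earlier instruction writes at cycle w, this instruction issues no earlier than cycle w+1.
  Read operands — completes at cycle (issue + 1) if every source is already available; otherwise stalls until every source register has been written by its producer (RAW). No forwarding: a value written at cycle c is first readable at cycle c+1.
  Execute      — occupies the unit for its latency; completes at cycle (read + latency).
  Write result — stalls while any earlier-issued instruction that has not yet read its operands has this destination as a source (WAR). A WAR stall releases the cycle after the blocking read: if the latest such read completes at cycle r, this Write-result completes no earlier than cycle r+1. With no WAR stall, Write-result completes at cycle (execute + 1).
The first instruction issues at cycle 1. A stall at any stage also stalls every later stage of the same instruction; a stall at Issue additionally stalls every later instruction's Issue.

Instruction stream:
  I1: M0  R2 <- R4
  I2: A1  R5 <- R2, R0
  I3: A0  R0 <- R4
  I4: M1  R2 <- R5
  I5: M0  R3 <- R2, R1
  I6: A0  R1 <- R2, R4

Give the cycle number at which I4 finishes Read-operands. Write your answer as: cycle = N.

cycle = 13

[I1] 1/2/7/8
[I2] 2/9/11/12  (RAW R2: wait I1 write@8)
[I3] 3/4/5/10  (WAR R0: wait I2 read@9)
[I4] 9/13/18/19  (WAW R2: wait I1 write@8; RAW R5: wait I2 write@12)
[I5] 10/20/25/26  (RAW R2: wait I4 write@19)
[I6] 11/20/21/22  (RAW R2: wait I4 write@19)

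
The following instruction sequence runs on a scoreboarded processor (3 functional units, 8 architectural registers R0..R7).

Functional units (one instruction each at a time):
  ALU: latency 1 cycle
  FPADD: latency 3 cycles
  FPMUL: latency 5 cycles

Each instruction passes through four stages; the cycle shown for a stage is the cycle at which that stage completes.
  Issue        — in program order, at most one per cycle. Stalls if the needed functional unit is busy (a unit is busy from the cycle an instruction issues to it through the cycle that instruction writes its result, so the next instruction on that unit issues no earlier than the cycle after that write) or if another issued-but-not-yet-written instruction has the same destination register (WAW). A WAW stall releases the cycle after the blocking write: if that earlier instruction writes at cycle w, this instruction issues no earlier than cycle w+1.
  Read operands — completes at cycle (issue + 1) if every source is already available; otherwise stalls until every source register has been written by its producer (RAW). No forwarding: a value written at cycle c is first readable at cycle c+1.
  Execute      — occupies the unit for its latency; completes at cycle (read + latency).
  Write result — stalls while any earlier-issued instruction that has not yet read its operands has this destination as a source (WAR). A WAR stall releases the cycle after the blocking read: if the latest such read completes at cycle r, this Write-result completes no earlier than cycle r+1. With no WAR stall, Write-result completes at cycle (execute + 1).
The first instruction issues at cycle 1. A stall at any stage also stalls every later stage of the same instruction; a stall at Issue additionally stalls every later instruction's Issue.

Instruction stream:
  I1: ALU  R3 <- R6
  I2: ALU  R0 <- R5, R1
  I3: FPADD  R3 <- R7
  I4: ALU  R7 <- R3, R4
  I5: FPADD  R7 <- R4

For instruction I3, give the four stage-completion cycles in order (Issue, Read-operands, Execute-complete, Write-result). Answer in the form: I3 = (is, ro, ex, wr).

I3 = (6, 7, 10, 11)

I1: IS=1 RO=2 EX=3 WR=4
I2: IS=5 RO=6 EX=7 WR=8  [struct: ALU busy until I1 writes@4]
I3: IS=6 RO=7 EX=10 WR=11
I4: IS=9 RO=12 EX=13 WR=14  [struct: ALU busy until I2 writes@8; RAW R3: wait I3 write@11]
I5: IS=15 RO=16 EX=19 WR=20  [WAW R7: wait I4 write@14]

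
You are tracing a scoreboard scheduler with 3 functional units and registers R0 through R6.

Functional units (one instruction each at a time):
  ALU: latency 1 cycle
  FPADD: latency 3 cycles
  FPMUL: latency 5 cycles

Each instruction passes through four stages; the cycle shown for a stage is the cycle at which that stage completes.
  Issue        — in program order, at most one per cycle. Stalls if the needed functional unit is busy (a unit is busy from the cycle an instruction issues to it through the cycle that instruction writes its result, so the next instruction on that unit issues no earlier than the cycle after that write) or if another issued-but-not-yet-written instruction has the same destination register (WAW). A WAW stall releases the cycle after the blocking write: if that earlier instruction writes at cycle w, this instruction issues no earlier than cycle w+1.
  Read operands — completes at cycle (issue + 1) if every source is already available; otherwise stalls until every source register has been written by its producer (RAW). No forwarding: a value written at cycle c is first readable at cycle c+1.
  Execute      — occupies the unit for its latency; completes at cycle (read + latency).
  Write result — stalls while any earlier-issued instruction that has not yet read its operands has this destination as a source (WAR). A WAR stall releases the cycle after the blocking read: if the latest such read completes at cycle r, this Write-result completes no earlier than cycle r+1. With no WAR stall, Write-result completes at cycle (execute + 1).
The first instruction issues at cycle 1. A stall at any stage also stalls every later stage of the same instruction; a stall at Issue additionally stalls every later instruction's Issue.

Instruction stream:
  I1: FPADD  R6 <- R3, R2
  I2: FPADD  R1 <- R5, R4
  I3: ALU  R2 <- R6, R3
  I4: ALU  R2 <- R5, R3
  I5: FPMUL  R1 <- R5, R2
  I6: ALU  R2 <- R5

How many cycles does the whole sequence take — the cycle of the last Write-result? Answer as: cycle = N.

[I1] 1/2/5/6
[I2] 7/8/11/12  (struct: FPADD busy until I1 writes@6)
[I3] 8/9/10/11
[I4] 12/13/14/15  (struct: ALU busy until I3 writes@11)
[I5] 13/16/21/22  (RAW R2: wait I4 write@15)
[I6] 16/17/18/19  (struct: ALU busy until I4 writes@15)

cycle = 22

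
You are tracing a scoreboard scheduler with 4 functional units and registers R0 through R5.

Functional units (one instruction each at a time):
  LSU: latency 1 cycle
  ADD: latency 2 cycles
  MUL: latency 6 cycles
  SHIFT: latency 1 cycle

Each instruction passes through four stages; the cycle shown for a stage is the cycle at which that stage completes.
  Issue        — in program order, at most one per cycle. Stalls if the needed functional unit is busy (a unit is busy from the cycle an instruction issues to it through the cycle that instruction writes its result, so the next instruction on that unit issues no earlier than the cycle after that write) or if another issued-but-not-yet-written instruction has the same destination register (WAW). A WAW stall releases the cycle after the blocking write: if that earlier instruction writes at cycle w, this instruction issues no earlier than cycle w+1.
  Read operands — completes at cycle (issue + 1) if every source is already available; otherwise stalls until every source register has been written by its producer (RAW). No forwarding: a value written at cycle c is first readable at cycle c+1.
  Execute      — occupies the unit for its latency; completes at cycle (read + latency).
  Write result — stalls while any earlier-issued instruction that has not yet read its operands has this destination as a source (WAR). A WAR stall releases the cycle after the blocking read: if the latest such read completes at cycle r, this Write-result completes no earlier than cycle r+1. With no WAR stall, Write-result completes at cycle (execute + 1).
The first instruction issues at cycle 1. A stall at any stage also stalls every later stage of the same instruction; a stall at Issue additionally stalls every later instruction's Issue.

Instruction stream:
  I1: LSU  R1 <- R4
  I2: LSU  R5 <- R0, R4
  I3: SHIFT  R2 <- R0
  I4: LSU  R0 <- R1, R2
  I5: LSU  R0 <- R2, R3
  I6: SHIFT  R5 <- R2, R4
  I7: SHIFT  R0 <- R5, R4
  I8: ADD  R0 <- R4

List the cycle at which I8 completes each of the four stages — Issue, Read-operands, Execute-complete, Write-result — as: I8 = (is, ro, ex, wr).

I8 = (22, 23, 25, 26)

I1  is:1  ro:2  ex:3  wr:4
I2  is:5  ro:6  ex:7  wr:8  — struct: LSU busy until I1 writes@4
I3  is:6  ro:7  ex:8  wr:9
I4  is:9  ro:10  ex:11  wr:12  — struct: LSU busy until I2 writes@8
I5  is:13  ro:14  ex:15  wr:16  — struct: LSU busy until I4 writes@12
I6  is:14  ro:15  ex:16  wr:17
I7  is:18  ro:19  ex:20  wr:21  — struct: SHIFT busy until I6 writes@17
I8  is:22  ro:23  ex:25  wr:26  — WAW R0: wait I7 write@21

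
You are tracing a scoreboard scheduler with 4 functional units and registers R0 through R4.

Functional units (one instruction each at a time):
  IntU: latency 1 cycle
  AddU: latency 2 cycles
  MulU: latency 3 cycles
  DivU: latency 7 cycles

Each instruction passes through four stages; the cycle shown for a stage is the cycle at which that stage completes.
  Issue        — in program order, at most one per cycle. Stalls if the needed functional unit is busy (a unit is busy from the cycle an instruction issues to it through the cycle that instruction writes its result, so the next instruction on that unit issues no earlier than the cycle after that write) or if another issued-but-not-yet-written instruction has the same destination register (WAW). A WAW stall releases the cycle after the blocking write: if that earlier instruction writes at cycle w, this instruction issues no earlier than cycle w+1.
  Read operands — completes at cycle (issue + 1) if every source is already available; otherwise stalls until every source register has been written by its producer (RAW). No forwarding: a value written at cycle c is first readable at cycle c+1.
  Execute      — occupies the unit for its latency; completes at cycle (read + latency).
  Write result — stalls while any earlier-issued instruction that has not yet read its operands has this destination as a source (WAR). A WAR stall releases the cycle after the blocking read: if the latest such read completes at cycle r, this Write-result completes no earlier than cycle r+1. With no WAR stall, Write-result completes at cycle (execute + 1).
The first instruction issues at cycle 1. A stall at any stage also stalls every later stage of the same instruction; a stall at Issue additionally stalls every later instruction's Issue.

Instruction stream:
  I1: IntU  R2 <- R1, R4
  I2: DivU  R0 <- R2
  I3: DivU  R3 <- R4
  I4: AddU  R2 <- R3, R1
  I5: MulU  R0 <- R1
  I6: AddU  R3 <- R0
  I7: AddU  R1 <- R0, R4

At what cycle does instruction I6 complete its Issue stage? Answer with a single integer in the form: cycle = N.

c1: I1→IntU
c2: I1 RO | I2→DivU
c3: I1 EX
c4: I1 WR R2
c5: I2 RO
c12: I2 EX
c13: I2 WR R0
c14: I3→DivU
c15: I3 RO | I4→AddU
c16: I5→MulU
c17: I5 RO
c20: I5 EX
c21: I5 WR R0
c22: I3 EX
c23: I3 WR R3
c24: I4 RO
c26: I4 EX
c27: I4 WR R2
c28: I6→AddU
c29: I6 RO
c31: I6 EX
c32: I6 WR R3
c33: I7→AddU
c34: I7 RO
c36: I7 EX
c37: I7 WR R1

cycle = 28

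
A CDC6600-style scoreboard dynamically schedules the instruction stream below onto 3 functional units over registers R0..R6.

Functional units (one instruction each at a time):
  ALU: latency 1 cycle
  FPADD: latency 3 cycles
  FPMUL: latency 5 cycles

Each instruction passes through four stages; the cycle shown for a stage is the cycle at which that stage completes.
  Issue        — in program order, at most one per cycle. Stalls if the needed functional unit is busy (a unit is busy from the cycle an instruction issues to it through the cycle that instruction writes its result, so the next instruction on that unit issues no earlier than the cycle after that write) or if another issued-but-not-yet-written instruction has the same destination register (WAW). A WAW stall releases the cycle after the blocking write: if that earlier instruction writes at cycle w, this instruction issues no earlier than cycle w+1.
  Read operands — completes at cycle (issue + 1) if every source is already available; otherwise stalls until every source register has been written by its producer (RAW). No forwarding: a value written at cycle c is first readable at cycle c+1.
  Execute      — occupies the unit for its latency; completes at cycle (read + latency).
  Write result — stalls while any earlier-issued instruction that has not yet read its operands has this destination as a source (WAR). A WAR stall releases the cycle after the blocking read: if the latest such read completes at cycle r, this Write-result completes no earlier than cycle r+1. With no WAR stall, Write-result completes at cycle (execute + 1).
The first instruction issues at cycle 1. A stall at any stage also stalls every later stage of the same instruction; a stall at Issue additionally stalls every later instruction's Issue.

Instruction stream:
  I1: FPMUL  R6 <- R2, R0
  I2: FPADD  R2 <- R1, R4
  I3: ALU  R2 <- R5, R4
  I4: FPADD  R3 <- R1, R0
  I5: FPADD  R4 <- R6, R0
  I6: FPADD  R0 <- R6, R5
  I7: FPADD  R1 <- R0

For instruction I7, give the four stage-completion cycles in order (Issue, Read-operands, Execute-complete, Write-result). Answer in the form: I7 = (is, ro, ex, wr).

  I1 | 1 | 2 | 7 | 8
  I2 | 2 | 3 | 6 | 7
  I3 | 8 | 9 | 10 | 11   WAW R2: wait I2 write@7
  I4 | 9 | 10 | 13 | 14
  I5 | 15 | 16 | 19 | 20   struct: FPADD busy until I4 writes@14
  I6 | 21 | 22 | 25 | 26   struct: FPADD busy until I5 writes@20
  I7 | 27 | 28 | 31 | 32   struct: FPADD busy until I6 writes@26

I7 = (27, 28, 31, 32)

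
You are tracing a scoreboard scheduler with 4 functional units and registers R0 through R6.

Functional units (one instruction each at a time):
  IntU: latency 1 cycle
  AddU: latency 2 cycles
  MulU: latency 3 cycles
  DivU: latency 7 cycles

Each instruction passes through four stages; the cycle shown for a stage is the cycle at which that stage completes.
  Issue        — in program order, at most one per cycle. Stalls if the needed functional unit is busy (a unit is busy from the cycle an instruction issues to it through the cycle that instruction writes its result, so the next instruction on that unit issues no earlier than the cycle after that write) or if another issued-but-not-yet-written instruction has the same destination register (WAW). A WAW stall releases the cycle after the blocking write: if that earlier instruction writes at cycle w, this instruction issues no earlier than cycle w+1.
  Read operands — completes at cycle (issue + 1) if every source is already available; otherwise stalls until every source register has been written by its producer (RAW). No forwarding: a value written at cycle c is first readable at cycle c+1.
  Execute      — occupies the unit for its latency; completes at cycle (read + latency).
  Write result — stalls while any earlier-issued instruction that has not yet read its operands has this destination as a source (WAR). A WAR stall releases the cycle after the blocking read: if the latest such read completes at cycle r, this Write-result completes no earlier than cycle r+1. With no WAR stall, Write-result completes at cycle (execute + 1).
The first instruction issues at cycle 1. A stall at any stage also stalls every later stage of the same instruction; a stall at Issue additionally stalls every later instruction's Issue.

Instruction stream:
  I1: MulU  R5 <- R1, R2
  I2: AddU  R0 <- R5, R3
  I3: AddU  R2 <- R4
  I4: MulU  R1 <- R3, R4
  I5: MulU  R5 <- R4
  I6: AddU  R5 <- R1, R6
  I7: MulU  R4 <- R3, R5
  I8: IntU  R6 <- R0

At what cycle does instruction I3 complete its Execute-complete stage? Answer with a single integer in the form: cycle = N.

t=1  issue I1 (MulU)
t=2  I1 read-ops · issue I2 (AddU)
t=5  I1 finished on MulU
t=6  I1→R5
t=7  I2 read-ops
t=9  I2 finished on AddU
t=10  I2→R0
t=11  issue I3 (AddU)
t=12  I3 read-ops · issue I4 (MulU)
t=13  I4 read-ops
t=14  I3 finished on AddU
t=15  I3→R2
t=16  I4 finished on MulU
t=17  I4→R1
t=18  issue I5 (MulU)
t=19  I5 read-ops
t=22  I5 finished on MulU
t=23  I5→R5
t=24  issue I6 (AddU)
t=25  I6 read-ops · issue I7 (MulU)
t=26  issue I8 (IntU)
t=27  I6 finished on AddU · I8 read-ops
t=28  I6→R5 · I8 finished on IntU
t=29  I7 read-ops · I8→R6
t=32  I7 finished on MulU
t=33  I7→R4

cycle = 14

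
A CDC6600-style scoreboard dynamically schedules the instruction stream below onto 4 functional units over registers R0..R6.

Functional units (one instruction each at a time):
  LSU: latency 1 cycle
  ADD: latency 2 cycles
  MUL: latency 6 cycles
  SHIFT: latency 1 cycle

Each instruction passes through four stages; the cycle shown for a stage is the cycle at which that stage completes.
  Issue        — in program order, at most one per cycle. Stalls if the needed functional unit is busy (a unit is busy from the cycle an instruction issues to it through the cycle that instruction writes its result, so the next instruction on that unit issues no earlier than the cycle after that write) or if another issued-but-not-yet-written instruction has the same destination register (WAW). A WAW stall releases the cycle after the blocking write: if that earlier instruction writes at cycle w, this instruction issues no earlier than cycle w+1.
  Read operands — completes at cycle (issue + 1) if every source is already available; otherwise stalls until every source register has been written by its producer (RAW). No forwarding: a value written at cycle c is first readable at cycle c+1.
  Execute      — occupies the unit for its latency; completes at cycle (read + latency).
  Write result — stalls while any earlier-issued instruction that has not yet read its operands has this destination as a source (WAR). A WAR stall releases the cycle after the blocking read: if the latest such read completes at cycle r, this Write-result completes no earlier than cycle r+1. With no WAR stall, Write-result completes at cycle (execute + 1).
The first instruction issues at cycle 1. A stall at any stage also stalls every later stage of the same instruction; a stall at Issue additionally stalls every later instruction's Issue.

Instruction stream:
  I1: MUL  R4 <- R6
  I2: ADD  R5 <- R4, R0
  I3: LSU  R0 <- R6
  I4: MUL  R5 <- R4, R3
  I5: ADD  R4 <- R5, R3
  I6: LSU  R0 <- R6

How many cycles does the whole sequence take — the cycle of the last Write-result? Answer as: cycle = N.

cycle = 26

c1: I1 issues→MUL
c2: I1 reads, I2 issues→ADD
c3: I3 issues→LSU
c4: I3 reads
c5: I3 exec-done
c8: I1 exec-done
c9: I1 writes R4
c10: I2 reads
c11: I3 writes R0
c12: I2 exec-done
c13: I2 writes R5
c14: I4 issues→MUL
c15: I4 reads, I5 issues→ADD
c16: I6 issues→LSU
c17: I6 reads
c18: I6 exec-done
c19: I6 writes R0
c21: I4 exec-done
c22: I4 writes R5
c23: I5 reads
c25: I5 exec-done
c26: I5 writes R4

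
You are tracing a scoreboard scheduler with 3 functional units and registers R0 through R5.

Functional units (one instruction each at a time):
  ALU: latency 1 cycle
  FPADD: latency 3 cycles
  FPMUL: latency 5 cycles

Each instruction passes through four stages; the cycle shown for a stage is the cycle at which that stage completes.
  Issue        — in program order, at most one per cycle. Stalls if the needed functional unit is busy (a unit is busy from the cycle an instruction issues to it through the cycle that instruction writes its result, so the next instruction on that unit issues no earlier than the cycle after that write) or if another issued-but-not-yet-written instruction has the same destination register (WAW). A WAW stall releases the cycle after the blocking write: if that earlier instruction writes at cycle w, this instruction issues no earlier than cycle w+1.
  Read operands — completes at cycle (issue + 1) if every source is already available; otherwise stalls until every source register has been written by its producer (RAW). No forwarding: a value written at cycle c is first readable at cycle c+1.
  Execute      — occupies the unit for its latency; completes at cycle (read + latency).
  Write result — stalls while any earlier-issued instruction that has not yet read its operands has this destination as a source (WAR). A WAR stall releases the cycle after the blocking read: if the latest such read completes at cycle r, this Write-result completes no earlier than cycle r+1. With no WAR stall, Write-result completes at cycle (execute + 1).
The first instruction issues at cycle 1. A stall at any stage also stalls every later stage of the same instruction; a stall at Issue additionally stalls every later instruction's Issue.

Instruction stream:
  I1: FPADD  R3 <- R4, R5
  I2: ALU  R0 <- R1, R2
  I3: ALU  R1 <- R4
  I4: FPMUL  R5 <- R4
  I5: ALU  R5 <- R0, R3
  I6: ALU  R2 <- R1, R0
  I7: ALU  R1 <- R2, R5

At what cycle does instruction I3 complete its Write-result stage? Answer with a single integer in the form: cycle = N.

cycle = 9

c1: issue I1 (FPADD)
c2: I1 read-ops | issue I2 (ALU)
c3: I2 read-ops
c4: I2 finished on ALU
c5: I1 finished on FPADD | I2→R0
c6: I1→R3 | issue I3 (ALU)
c7: I3 read-ops | issue I4 (FPMUL)
c8: I3 finished on ALU | I4 read-ops
c9: I3→R1
c13: I4 finished on FPMUL
c14: I4→R5
c15: issue I5 (ALU)
c16: I5 read-ops
c17: I5 finished on ALU
c18: I5→R5
c19: issue I6 (ALU)
c20: I6 read-ops
c21: I6 finished on ALU
c22: I6→R2
c23: issue I7 (ALU)
c24: I7 read-ops
c25: I7 finished on ALU
c26: I7→R1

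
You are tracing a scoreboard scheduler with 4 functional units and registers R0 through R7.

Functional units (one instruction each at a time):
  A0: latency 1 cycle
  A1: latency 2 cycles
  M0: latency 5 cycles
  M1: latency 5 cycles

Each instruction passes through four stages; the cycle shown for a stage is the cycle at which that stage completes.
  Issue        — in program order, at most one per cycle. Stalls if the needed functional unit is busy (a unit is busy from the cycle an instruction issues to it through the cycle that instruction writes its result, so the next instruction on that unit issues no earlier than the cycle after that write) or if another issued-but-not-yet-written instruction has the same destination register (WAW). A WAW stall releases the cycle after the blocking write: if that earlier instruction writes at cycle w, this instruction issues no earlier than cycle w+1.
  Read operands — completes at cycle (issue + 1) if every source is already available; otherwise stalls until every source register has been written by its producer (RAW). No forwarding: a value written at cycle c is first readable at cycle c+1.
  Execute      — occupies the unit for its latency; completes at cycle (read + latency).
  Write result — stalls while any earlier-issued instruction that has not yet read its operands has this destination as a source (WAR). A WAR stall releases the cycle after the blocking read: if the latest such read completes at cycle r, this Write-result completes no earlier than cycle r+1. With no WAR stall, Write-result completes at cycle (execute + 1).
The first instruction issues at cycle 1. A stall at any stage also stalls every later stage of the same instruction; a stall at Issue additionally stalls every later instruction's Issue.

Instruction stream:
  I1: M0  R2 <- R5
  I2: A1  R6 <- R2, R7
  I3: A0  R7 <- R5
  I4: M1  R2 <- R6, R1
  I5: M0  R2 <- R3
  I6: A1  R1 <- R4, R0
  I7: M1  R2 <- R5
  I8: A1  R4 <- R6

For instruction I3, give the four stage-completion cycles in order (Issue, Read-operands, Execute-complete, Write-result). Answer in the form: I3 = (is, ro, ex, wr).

I3 = (3, 4, 5, 10)

[1] issue I1 (M0)
[2] I1 read-ops · issue I2 (A1)
[3] issue I3 (A0)
[4] I3 read-ops
[5] I3 finished on A0
[7] I1 finished on M0
[8] I1→R2
[9] I2 read-ops · issue I4 (M1)
[10] I3→R7
[11] I2 finished on A1
[12] I2→R6
[13] I4 read-ops
[18] I4 finished on M1
[19] I4→R2
[20] issue I5 (M0)
[21] I5 read-ops · issue I6 (A1)
[22] I6 read-ops
[24] I6 finished on A1
[25] I6→R1
[26] I5 finished on M0
[27] I5→R2
[28] issue I7 (M1)
[29] I7 read-ops · issue I8 (A1)
[30] I8 read-ops
[32] I8 finished on A1
[33] I8→R4
[34] I7 finished on M1
[35] I7→R2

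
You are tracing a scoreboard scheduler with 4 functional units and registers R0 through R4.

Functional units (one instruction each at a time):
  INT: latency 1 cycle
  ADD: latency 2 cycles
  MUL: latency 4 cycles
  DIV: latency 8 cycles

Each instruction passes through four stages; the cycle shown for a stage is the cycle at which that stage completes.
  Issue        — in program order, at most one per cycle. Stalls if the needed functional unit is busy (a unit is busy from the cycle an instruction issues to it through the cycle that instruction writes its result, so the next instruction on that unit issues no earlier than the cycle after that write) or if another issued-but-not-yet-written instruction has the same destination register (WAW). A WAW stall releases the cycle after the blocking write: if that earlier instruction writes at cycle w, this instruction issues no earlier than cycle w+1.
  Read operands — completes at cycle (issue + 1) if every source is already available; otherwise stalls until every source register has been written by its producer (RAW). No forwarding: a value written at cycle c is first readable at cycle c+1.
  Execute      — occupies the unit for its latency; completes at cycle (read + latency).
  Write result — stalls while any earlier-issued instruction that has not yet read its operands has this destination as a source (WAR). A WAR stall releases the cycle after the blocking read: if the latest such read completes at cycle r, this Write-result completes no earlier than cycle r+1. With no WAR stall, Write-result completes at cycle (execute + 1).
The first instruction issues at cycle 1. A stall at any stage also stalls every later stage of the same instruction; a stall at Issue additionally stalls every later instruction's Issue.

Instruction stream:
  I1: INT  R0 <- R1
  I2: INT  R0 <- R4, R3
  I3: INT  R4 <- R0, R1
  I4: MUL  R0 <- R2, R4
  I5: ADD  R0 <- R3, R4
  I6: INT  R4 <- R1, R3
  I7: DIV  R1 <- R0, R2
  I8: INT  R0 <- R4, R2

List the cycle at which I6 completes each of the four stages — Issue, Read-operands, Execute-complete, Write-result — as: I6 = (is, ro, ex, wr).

  I1 | 1 | 2 | 3 | 4
  I2 | 5 | 6 | 7 | 8   struct: INT busy until I1 writes@4
  I3 | 9 | 10 | 11 | 12   struct: INT busy until I2 writes@8
  I4 | 10 | 13 | 17 | 18   RAW R4: wait I3 write@12
  I5 | 19 | 20 | 22 | 23   WAW R0: wait I4 write@18
  I6 | 20 | 21 | 22 | 23
  I7 | 21 | 24 | 32 | 33   RAW R0: wait I5 write@23
  I8 | 24 | 25 | 26 | 27   struct: INT busy until I6 writes@23

I6 = (20, 21, 22, 23)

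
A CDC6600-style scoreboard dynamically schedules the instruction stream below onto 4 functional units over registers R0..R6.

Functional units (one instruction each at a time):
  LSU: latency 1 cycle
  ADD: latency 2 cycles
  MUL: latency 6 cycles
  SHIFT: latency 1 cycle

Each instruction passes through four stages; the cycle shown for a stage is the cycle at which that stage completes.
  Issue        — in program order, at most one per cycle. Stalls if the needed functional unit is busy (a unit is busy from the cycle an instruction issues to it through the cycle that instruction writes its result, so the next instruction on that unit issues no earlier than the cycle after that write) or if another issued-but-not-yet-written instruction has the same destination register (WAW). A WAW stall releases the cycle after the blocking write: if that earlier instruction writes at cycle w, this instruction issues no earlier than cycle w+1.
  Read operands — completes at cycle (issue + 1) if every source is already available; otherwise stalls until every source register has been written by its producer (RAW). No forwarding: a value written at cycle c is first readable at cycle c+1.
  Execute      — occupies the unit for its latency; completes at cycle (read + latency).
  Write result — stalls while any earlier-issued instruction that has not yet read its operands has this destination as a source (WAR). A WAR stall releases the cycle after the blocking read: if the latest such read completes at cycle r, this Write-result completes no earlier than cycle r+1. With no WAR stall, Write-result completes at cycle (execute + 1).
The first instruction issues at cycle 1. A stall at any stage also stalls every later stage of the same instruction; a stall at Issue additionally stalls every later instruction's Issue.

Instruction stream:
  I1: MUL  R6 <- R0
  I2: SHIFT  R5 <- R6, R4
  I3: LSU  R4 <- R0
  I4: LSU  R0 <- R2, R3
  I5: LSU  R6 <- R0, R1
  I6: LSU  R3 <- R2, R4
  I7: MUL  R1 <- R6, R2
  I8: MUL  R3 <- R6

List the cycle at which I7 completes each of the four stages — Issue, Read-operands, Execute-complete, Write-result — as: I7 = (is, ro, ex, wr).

I1: IS=1 RO=2 EX=8 WR=9
I2: IS=2 RO=10 EX=11 WR=12  [RAW R6: wait I1 write@9]
I3: IS=3 RO=4 EX=5 WR=11  [WAR R4: wait I2 read@10]
I4: IS=12 RO=13 EX=14 WR=15  [struct: LSU busy until I3 writes@11]
I5: IS=16 RO=17 EX=18 WR=19  [struct: LSU busy until I4 writes@15]
I6: IS=20 RO=21 EX=22 WR=23  [struct: LSU busy until I5 writes@19]
I7: IS=21 RO=22 EX=28 WR=29
I8: IS=30 RO=31 EX=37 WR=38  [struct: MUL busy until I7 writes@29]

I7 = (21, 22, 28, 29)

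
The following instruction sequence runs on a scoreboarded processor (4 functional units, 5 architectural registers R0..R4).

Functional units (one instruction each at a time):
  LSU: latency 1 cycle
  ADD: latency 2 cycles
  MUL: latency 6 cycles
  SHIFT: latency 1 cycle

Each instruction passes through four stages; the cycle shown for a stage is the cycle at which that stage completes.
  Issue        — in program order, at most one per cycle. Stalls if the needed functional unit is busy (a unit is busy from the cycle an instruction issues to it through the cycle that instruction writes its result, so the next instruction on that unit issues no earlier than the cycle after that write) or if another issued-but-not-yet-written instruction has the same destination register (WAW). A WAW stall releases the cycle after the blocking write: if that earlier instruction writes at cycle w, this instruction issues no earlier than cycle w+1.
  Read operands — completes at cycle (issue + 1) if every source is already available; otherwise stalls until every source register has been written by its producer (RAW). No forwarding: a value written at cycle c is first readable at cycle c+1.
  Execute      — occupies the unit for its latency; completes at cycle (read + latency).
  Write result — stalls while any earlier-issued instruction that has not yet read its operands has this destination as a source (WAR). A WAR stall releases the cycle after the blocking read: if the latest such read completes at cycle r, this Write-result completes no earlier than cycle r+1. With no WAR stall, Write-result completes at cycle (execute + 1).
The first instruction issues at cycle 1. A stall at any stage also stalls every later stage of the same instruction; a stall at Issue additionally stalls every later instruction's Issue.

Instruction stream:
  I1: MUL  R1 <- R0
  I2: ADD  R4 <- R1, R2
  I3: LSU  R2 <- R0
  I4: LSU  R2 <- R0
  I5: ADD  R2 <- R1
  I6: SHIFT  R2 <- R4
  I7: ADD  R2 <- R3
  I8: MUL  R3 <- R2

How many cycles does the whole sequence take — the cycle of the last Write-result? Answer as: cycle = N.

cycle = 37

I1 -> (1, 2, 8, 9)
I2 -> (2, 10, 12, 13)  // RAW R1: wait I1 write@9
I3 -> (3, 4, 5, 11)  // WAR R2: wait I2 read@10
I4 -> (12, 13, 14, 15)  // struct: LSU busy until I3 writes@11
I5 -> (16, 17, 19, 20)  // WAW R2: wait I4 write@15
I6 -> (21, 22, 23, 24)  // WAW R2: wait I5 write@20
I7 -> (25, 26, 28, 29)  // WAW R2: wait I6 write@24
I8 -> (26, 30, 36, 37)  // RAW R2: wait I7 write@29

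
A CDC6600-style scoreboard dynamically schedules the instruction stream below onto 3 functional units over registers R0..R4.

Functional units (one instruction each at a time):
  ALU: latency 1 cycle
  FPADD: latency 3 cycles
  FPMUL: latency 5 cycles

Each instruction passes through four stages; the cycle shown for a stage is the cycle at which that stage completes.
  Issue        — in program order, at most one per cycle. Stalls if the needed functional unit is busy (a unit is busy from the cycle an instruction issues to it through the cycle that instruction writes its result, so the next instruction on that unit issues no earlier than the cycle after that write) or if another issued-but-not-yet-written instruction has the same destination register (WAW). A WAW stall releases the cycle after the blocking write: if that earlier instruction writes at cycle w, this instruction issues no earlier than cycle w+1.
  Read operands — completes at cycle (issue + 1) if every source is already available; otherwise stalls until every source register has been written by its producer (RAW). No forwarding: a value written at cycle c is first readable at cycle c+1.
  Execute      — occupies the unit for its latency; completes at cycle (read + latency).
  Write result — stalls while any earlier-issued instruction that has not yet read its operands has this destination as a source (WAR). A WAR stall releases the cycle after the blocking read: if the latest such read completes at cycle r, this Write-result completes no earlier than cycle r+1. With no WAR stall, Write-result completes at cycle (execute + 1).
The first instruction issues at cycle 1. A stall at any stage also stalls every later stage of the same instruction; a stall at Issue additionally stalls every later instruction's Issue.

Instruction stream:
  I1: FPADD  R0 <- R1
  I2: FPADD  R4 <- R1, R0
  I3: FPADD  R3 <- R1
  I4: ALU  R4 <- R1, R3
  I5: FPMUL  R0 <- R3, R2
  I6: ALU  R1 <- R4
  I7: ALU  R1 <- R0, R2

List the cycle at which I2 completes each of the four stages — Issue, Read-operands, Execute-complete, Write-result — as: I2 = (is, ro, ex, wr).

I2 = (7, 8, 11, 12)

I1  is:1  ro:2  ex:5  wr:6
I2  is:7  ro:8  ex:11  wr:12  — struct: FPADD busy until I1 writes@6
I3  is:13  ro:14  ex:17  wr:18  — struct: FPADD busy until I2 writes@12
I4  is:14  ro:19  ex:20  wr:21  — RAW R3: wait I3 write@18
I5  is:15  ro:19  ex:24  wr:25  — RAW R3: wait I3 write@18
I6  is:22  ro:23  ex:24  wr:25  — struct: ALU busy until I4 writes@21
I7  is:26  ro:27  ex:28  wr:29  — struct: ALU busy until I6 writes@25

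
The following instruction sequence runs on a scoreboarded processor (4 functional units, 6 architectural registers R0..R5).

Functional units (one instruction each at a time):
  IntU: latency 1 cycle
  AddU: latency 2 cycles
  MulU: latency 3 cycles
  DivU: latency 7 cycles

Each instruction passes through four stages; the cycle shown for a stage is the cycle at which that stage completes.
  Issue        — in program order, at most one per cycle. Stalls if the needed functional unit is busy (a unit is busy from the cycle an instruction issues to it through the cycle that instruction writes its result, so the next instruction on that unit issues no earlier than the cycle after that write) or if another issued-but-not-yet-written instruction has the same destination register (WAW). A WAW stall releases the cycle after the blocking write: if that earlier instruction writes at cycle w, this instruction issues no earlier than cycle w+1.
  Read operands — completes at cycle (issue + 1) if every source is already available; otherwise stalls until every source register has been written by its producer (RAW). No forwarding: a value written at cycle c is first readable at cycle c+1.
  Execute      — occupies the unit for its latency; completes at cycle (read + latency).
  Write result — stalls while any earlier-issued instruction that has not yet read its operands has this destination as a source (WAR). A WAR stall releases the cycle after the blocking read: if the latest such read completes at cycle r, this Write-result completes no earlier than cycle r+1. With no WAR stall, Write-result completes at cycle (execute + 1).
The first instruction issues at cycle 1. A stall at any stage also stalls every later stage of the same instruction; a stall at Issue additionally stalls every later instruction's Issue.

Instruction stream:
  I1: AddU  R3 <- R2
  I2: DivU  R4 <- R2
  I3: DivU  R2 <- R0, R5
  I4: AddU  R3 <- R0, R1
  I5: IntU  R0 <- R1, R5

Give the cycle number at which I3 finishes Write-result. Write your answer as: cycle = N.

I1 -> (1, 2, 4, 5)
I2 -> (2, 3, 10, 11)
I3 -> (12, 13, 20, 21)  // struct: DivU busy until I2 writes@11
I4 -> (13, 14, 16, 17)
I5 -> (14, 15, 16, 17)

cycle = 21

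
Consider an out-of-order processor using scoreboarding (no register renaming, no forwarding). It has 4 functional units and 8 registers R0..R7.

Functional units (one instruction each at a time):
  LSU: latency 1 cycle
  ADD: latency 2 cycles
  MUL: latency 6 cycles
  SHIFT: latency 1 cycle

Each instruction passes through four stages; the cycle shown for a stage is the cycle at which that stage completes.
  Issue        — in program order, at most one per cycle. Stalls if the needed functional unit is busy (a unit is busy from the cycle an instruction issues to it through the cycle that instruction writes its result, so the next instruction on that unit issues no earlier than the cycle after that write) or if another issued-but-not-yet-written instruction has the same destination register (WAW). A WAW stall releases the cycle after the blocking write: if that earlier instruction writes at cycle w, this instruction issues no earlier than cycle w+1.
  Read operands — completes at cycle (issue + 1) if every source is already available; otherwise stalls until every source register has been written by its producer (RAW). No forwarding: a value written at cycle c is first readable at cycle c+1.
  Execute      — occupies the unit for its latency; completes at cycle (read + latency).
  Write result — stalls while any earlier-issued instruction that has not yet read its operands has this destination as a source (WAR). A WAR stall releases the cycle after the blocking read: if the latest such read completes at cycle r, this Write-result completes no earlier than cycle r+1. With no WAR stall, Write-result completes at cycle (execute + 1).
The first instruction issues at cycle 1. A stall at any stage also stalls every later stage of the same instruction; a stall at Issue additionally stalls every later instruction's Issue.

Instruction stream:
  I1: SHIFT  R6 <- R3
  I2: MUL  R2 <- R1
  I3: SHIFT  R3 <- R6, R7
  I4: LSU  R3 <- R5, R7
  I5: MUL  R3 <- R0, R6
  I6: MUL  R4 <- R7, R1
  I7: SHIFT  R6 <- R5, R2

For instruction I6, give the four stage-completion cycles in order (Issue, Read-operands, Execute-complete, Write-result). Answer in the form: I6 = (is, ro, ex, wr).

t=1  issue I1 (SHIFT)
t=2  I1 read-ops · issue I2 (MUL)
t=3  I1 finished on SHIFT · I2 read-ops
t=4  I1→R6
t=5  issue I3 (SHIFT)
t=6  I3 read-ops
t=7  I3 finished on SHIFT
t=8  I3→R3
t=9  I2 finished on MUL · issue I4 (LSU)
t=10  I2→R2 · I4 read-ops
t=11  I4 finished on LSU
t=12  I4→R3
t=13  issue I5 (MUL)
t=14  I5 read-ops
t=20  I5 finished on MUL
t=21  I5→R3
t=22  issue I6 (MUL)
t=23  I6 read-ops · issue I7 (SHIFT)
t=24  I7 read-ops
t=25  I7 finished on SHIFT
t=26  I7→R6
t=29  I6 finished on MUL
t=30  I6→R4

I6 = (22, 23, 29, 30)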